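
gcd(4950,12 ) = 6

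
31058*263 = 8168254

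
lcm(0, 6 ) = 0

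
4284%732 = 624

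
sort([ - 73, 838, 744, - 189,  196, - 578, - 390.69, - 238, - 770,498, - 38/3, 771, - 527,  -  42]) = [ - 770, - 578, - 527, - 390.69, - 238, - 189, - 73,  -  42,- 38/3, 196 , 498, 744, 771, 838 ] 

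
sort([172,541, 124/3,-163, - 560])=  [- 560,-163,  124/3,172, 541] 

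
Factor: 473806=2^1*241^1* 983^1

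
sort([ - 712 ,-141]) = [ - 712, - 141 ] 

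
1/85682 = 1/85682 = 0.00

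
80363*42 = 3375246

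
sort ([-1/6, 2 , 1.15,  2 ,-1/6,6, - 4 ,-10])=[-10 ,-4,-1/6 , -1/6, 1.15 , 2, 2,6 ]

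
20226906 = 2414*8379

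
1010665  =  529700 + 480965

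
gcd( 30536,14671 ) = 1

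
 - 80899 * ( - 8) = 647192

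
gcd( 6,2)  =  2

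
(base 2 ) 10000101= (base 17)7E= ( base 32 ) 45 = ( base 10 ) 133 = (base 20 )6d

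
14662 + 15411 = 30073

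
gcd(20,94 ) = 2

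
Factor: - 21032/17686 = -2^2*11^1*37^(  -  1 ) =- 44/37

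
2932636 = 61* 48076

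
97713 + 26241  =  123954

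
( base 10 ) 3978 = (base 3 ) 12110100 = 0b111110001010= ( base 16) F8A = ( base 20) 9II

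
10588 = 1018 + 9570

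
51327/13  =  51327/13 = 3948.23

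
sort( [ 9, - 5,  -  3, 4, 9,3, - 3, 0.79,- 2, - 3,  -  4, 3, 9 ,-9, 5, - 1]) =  [-9, - 5, - 4,-3 , - 3, - 3,  -  2, - 1, 0.79,3 , 3, 4, 5, 9,9,9] 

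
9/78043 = 9/78043 = 0.00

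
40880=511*80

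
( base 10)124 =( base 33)3P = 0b1111100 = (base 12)A4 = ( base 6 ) 324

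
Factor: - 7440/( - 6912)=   2^(-4)*3^( - 2 )*5^1*31^1 = 155/144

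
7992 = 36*222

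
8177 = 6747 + 1430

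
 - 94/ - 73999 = 94/73999 = 0.00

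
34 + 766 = 800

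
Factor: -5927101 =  - 17^2*20509^1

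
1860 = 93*20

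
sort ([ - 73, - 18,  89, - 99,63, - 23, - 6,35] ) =[ - 99, - 73,  -  23,  -  18,-6 , 35,63  ,  89]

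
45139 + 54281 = 99420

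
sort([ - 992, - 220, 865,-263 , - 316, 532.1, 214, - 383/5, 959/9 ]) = [ - 992 , - 316, - 263 , - 220, - 383/5,  959/9,  214, 532.1, 865] 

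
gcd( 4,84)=4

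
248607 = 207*1201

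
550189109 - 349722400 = 200466709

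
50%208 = 50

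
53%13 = 1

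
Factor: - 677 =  - 677^1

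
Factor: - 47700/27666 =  - 50/29 = -  2^1*5^2*29^( - 1 )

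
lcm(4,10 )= 20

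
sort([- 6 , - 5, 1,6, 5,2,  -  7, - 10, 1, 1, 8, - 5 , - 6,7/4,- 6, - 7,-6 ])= [ -10, - 7, -7 , -6, - 6, -6, - 6, - 5 , - 5,1 , 1,1, 7/4, 2,5,6,8]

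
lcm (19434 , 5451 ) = 446982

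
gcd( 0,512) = 512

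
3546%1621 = 304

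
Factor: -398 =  - 2^1*199^1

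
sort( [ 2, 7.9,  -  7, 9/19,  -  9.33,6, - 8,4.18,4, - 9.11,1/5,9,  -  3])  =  [ - 9.33,-9.11, - 8,-7 ,-3,1/5, 9/19,2,4,4.18,6,7.9,9] 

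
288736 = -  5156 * ( - 56)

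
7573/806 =9 + 319/806 = 9.40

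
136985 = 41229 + 95756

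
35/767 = 35/767= 0.05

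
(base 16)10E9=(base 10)4329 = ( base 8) 10351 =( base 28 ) 5eh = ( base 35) 3IO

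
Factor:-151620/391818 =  - 190/491 = -2^1*5^1*19^1*491^(-1 ) 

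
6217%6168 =49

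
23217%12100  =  11117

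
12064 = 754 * 16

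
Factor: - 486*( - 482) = 2^2 *3^5*241^1 = 234252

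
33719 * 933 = 31459827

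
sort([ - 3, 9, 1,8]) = [ - 3, 1, 8,9]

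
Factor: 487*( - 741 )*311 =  - 3^1* 13^1*19^1 *311^1*487^1 = -112229637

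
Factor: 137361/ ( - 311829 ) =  - 211^1*479^ ( - 1 ) = -  211/479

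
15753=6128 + 9625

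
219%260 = 219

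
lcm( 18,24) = 72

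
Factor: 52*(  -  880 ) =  - 45760=- 2^6*5^1*11^1*13^1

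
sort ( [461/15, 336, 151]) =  [461/15,151,336]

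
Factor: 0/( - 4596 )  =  0^1 = 0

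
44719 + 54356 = 99075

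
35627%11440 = 1307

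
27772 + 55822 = 83594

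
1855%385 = 315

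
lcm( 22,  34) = 374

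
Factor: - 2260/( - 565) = 2^2= 4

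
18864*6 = 113184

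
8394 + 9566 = 17960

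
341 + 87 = 428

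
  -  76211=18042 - 94253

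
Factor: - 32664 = - 2^3*3^1 * 1361^1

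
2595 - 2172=423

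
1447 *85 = 122995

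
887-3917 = -3030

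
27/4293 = 1/159 = 0.01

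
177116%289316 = 177116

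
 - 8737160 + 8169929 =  - 567231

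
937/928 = 937/928 = 1.01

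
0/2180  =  0 = 0.00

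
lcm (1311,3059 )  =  9177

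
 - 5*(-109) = 545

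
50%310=50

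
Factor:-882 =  - 2^1*3^2*7^2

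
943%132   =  19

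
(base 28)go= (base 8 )730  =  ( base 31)f7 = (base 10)472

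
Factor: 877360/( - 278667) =  -  2^4 *3^ ( - 3)*5^1*11^1*997^1*10321^( - 1)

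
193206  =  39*4954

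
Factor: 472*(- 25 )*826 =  - 2^4 *5^2*7^1*59^2 =- 9746800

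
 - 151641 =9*( - 16849 )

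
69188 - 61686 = 7502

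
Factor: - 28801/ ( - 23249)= 83/67 = 67^(- 1 )*83^1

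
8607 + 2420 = 11027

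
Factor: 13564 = 2^2*3391^1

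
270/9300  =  9/310  =  0.03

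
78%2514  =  78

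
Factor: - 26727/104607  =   - 151/591 = - 3^( - 1 ) * 151^1 * 197^ ( - 1 ) 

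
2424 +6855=9279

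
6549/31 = 211 + 8/31 = 211.26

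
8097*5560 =45019320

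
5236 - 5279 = - 43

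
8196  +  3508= 11704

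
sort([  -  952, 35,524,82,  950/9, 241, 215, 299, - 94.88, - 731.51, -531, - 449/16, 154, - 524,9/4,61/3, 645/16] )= [ -952,  -  731.51,- 531, - 524, - 94.88, - 449/16, 9/4, 61/3, 35, 645/16, 82,950/9,  154, 215, 241, 299,524 ] 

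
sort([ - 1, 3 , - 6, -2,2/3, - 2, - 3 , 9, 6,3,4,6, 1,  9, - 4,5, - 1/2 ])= [ - 6 , - 4 ,-3, - 2, - 2, -1,  -  1/2 , 2/3,1,3, 3,4, 5,  6, 6,9,9] 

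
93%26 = 15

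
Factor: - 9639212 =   -  2^2*11^1*73^1*3001^1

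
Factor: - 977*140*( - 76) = 2^4*5^1*7^1*19^1 *977^1 = 10395280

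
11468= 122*94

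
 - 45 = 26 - 71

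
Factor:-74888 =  - 2^3*11^1*23^1*37^1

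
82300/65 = 1266 + 2/13=1266.15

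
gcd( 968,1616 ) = 8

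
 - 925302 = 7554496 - 8479798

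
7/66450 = 7/66450 =0.00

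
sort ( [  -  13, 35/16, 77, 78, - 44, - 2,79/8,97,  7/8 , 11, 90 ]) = [ - 44, - 13, - 2, 7/8,35/16, 79/8, 11, 77, 78,  90, 97 ]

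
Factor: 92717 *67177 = 11^1*31^1 *197^1 * 92717^1  =  6228449909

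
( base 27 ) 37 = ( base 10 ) 88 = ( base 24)3G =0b1011000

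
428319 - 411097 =17222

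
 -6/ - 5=1 + 1/5 = 1.20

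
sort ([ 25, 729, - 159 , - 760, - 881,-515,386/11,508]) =[ - 881, - 760,  -  515, - 159, 25,386/11, 508, 729 ] 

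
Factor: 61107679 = 61107679^1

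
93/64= 93/64 = 1.45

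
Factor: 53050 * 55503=2944434150 = 2^1*3^2*5^2 * 7^1*881^1*1061^1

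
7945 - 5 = 7940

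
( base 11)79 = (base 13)68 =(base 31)2o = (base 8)126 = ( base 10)86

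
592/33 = 17 + 31/33  =  17.94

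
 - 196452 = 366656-563108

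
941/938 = 941/938 =1.00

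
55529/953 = 55529/953 = 58.27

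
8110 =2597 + 5513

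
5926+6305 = 12231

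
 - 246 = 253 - 499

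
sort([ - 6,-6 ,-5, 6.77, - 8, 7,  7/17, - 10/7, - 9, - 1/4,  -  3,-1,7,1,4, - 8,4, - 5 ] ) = [-9, - 8, - 8, - 6, - 6, - 5,-5,-3,-10/7,  -  1, - 1/4,  7/17,  1 , 4, 4,6.77,  7,  7]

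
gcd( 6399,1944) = 81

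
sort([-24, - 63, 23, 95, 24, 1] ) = [ - 63, - 24,1, 23,24, 95] 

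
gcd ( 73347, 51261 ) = 3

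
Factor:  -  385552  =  -2^4*24097^1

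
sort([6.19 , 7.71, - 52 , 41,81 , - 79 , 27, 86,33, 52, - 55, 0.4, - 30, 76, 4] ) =[ - 79, - 55, - 52, - 30, 0.4 , 4,6.19, 7.71, 27, 33, 41 , 52,76,81, 86 ] 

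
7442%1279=1047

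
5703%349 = 119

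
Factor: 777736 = 2^3*67^1*1451^1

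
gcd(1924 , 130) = 26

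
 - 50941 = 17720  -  68661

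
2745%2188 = 557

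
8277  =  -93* ( - 89)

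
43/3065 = 43/3065 = 0.01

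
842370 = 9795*86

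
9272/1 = 9272 = 9272.00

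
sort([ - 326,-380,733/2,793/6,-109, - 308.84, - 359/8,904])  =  [ - 380,  -  326, - 308.84, - 109, - 359/8,793/6,733/2,904 ]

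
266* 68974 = 18347084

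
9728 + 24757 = 34485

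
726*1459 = 1059234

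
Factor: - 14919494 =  - 2^1*31^1*331^1*727^1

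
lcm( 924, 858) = 12012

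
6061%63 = 13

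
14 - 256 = -242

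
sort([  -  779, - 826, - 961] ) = [ - 961,  -  826, -779] 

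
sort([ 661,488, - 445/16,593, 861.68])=[  -  445/16,488,593,  661,861.68 ] 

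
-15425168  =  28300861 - 43726029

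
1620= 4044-2424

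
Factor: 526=2^1*263^1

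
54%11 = 10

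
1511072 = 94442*16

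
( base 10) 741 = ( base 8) 1345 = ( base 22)1bf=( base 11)614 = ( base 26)12d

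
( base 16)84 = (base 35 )3R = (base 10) 132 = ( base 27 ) 4o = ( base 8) 204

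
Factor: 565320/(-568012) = - 210/211 = - 2^1*3^1* 5^1 * 7^1*211^( - 1 )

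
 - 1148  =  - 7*164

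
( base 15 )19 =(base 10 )24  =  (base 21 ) 13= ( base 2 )11000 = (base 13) 1B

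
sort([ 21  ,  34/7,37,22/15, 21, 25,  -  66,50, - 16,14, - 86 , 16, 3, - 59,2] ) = [  -  86, - 66, - 59, - 16,22/15, 2 , 3, 34/7,14, 16, 21, 21,25,37, 50]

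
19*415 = 7885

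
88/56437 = 88/56437 = 0.00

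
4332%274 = 222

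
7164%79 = 54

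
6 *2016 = 12096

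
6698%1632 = 170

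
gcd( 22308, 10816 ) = 676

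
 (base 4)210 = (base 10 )36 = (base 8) 44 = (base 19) 1H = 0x24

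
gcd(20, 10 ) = 10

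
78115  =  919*85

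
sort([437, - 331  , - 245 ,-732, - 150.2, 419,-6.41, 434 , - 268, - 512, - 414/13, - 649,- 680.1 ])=[ - 732 ,-680.1, - 649, - 512,-331 ,-268 ,-245, - 150.2 ,-414/13, - 6.41, 419 , 434,437 ] 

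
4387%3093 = 1294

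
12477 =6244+6233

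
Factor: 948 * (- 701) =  -2^2*3^1*79^1 * 701^1 = -  664548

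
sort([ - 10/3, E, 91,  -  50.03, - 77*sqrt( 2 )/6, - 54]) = [ - 54, - 50.03, - 77*sqrt( 2 ) /6, - 10/3 , E,91] 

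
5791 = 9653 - 3862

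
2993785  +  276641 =3270426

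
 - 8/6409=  - 1+6401/6409 = - 0.00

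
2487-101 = 2386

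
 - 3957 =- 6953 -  - 2996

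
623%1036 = 623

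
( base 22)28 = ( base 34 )1i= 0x34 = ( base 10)52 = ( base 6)124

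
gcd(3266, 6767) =1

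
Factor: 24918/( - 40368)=-2^( - 3)*29^( - 2)* 4153^1 = - 4153/6728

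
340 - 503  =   - 163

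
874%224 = 202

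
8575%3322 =1931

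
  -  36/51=-1+5/17=- 0.71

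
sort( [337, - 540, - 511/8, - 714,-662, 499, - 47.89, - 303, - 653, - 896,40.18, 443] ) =[ - 896, - 714, - 662,-653,  -  540, - 303, - 511/8, - 47.89,40.18,337, 443 , 499]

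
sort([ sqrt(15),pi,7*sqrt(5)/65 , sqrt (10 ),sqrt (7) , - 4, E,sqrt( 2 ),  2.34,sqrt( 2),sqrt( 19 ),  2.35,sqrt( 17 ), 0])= [ - 4 , 0,  7*sqrt ( 5 ) /65,  sqrt ( 2 ),sqrt( 2),2.34,2.35,sqrt( 7 ),E, pi,sqrt( 10),  sqrt(15 ),sqrt( 17) , sqrt( 19)]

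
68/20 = 3 + 2/5 = 3.40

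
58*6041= 350378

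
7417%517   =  179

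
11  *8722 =95942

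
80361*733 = 58904613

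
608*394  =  239552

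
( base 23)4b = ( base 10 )103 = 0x67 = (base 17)61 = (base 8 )147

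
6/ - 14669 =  - 1  +  14663/14669  =  - 0.00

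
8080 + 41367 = 49447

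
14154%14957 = 14154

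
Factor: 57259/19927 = 19927^ ( - 1)*57259^1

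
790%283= 224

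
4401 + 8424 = 12825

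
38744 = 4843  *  8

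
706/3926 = 353/1963 = 0.18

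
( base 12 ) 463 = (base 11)542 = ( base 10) 651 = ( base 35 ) il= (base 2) 1010001011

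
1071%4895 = 1071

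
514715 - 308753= 205962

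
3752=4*938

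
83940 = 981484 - 897544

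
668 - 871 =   -  203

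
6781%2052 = 625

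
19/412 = 19/412=0.05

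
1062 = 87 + 975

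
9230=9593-363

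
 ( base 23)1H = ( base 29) 1b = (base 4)220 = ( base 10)40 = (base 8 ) 50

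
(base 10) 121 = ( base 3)11111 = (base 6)321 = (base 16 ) 79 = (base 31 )3s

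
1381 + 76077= 77458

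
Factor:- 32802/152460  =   - 71/330 = - 2^( - 1) *3^( - 1)* 5^( - 1 )*11^( - 1)*71^1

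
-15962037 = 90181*( - 177)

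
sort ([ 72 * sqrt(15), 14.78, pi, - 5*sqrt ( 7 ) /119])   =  [ - 5 *sqrt( 7 ) /119, pi,14.78, 72* sqrt( 15 )]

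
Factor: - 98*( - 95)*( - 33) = -307230 = - 2^1*3^1*5^1 * 7^2*11^1*19^1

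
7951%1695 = 1171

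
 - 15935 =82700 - 98635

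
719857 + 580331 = 1300188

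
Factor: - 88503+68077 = -20426 = -  2^1 * 7^1 * 1459^1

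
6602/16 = 3301/8 = 412.62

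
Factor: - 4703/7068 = -2^(- 2 )*3^ ( - 1)*19^(-1)*31^ (  -  1 )*4703^1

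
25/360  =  5/72=0.07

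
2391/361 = 2391/361 = 6.62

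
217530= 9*24170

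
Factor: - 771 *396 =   -  305316=- 2^2* 3^3*11^1*  257^1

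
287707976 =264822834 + 22885142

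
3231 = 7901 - 4670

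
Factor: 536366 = 2^1*233^1 * 1151^1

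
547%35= 22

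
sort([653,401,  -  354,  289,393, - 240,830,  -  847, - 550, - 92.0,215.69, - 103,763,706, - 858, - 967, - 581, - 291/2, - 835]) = [ - 967,-858, -847, - 835, -581 ,  -  550,  -  354, - 240, - 291/2, - 103, - 92.0,215.69, 289, 393,401,653, 706, 763,830] 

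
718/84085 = 718/84085 = 0.01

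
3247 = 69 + 3178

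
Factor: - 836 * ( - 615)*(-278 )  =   - 142930920 = -  2^3*3^1*5^1 *11^1*19^1*41^1*139^1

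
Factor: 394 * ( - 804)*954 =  - 2^4 * 3^3*53^1*67^1 * 197^1 =-302204304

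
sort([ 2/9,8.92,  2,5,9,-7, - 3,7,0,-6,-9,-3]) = [-9, - 7, - 6, - 3,-3,0,2/9,2,5,7,8.92,  9] 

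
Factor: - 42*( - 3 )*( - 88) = -11088= - 2^4*3^2*7^1*11^1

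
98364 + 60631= 158995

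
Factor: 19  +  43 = 2^1*  31^1 = 62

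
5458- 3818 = 1640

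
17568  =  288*61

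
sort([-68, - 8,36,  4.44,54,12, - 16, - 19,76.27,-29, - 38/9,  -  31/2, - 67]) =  [ - 68, - 67  , - 29,  -  19, - 16,-31/2, - 8, - 38/9,  4.44, 12,36,54, 76.27]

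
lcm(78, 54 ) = 702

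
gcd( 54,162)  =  54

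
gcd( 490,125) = 5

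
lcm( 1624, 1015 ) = 8120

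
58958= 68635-9677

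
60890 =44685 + 16205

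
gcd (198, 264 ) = 66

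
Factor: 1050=2^1*3^1*5^2*7^1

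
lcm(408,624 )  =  10608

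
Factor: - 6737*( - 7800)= 52548600=   2^3*3^1*5^2*13^1*6737^1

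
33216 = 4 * 8304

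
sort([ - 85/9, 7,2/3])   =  [  -  85/9,2/3, 7]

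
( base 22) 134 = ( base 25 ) m4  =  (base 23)112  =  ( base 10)554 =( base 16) 22A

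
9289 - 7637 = 1652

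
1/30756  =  1/30756 = 0.00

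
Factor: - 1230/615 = - 2^1 = - 2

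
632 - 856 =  - 224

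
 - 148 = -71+  -  77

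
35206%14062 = 7082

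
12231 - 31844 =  - 19613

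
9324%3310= 2704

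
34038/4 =8509 + 1/2 = 8509.50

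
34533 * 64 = 2210112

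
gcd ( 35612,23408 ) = 4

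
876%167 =41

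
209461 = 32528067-32318606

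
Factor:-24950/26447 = - 50/53 = - 2^1*5^2*53^( - 1 )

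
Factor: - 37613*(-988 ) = 37161644 = 2^2*13^1*19^1*29^1*1297^1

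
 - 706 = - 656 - 50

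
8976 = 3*2992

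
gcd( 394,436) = 2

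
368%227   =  141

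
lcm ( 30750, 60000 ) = 2460000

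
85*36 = 3060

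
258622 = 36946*7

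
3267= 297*11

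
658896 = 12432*53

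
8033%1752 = 1025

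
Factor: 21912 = 2^3*3^1*11^1*83^1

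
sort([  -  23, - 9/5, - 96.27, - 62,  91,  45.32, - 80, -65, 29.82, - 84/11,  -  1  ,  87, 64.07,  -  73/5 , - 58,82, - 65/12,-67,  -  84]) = [-96.27, - 84, - 80, - 67, - 65, - 62, - 58, - 23,  -  73/5, - 84/11, - 65/12, - 9/5, - 1,  29.82,45.32, 64.07,82, 87 , 91]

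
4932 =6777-1845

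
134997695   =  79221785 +55775910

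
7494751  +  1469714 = 8964465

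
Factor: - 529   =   -23^2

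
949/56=16 + 53/56  =  16.95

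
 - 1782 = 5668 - 7450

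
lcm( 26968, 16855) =134840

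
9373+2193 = 11566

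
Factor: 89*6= 534 = 2^1 * 3^1*89^1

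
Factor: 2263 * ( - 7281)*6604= - 2^2*3^2*13^1 * 31^1*73^1*127^1 * 809^1 = - 108813467412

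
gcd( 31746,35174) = 2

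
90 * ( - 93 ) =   -  8370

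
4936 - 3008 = 1928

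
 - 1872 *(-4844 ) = 9067968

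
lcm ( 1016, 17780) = 35560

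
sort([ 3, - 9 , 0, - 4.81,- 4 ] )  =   [-9,- 4.81, - 4,0, 3 ] 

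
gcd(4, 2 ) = 2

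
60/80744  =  15/20186  =  0.00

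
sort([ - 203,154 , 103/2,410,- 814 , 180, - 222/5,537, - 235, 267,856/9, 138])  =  [ - 814,  -  235 , - 203,-222/5,103/2 , 856/9,138, 154,180 , 267,  410, 537]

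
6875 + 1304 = 8179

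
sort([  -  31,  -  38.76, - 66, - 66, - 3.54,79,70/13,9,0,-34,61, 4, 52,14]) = [ - 66, - 66,  -  38.76 , - 34 , -31, - 3.54,0, 4 , 70/13,9 , 14,52, 61,79]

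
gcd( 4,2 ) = 2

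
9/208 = 9/208  =  0.04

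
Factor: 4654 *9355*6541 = 284783169970 = 2^1 * 5^1*13^1  *31^1 * 179^1*211^1*1871^1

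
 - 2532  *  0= 0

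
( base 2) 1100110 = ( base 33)33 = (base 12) 86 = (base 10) 102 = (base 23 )4a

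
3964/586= 6 + 224/293=6.76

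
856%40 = 16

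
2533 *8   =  20264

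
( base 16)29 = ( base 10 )41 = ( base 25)1G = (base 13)32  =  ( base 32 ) 19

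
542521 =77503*7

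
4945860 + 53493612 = 58439472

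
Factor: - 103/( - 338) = 2^(- 1 )*13^( - 2) *103^1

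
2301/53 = 43 + 22/53  =  43.42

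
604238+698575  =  1302813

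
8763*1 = 8763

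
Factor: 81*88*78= 555984 = 2^4*3^5*11^1*13^1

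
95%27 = 14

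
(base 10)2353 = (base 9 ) 3204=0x931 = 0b100100110001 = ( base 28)301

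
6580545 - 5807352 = 773193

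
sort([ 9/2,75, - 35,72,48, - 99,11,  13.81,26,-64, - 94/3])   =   [-99, - 64, - 35, - 94/3 , 9/2,11,13.81,26,48,72, 75]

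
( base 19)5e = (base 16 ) 6d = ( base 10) 109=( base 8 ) 155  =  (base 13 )85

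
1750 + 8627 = 10377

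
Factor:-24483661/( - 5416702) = 2^(-1)*23^1*1064507^1*2708351^ ( - 1)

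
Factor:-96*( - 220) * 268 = 5660160 = 2^9* 3^1*5^1*11^1 *67^1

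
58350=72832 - 14482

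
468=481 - 13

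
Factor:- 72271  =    -  72271^1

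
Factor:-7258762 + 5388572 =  - 1870190  =  - 2^1*5^1* 7^1 * 26717^1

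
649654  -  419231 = 230423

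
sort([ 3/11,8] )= [3/11,  8]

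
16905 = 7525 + 9380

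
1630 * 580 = 945400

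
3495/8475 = 233/565 = 0.41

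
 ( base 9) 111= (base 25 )3g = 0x5b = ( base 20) 4b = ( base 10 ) 91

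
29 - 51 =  - 22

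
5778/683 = 5778/683 = 8.46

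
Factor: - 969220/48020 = - 989/49 = - 7^( - 2 )* 23^1*43^1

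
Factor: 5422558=2^1*17^1*43^1*3709^1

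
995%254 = 233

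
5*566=2830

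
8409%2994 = 2421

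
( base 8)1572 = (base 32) rq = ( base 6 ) 4042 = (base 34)q6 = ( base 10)890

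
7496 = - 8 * ( - 937)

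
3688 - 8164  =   - 4476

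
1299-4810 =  - 3511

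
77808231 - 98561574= -20753343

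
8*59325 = 474600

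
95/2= 95/2 = 47.50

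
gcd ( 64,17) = 1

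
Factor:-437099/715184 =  - 2^( - 4 )*13^1 *33623^1*44699^( - 1 ) 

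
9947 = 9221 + 726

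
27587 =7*3941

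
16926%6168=4590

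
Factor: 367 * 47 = 17249 = 47^1*367^1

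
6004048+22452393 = 28456441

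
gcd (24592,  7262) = 2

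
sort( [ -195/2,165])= [ - 195/2,  165]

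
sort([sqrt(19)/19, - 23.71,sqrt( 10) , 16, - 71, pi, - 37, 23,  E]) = [ - 71, - 37, - 23.71, sqrt(19 )/19 , E,pi, sqrt( 10 ), 16 , 23] 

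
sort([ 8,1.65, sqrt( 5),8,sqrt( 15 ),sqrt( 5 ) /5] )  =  [sqrt ( 5)/5, 1.65,sqrt (5 ),sqrt (15),8 , 8]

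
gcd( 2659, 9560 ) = 1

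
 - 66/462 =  - 1/7 =- 0.14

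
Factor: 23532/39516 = 53/89 = 53^1 * 89^( - 1 )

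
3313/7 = 3313/7 = 473.29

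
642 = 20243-19601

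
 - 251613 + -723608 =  - 975221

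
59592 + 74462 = 134054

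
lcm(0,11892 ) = 0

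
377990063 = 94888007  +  283102056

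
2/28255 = 2/28255 = 0.00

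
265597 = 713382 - 447785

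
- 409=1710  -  2119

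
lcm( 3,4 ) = 12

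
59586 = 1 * 59586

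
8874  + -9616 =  -742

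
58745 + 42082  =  100827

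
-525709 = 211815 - 737524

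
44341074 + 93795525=138136599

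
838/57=14 + 40/57 = 14.70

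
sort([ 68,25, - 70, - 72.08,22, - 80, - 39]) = [ - 80, - 72.08 ,-70,-39,22,25, 68] 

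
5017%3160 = 1857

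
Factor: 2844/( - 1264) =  - 2^( - 2 ) * 3^2= - 9/4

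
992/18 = 496/9 = 55.11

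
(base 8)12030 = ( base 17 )10da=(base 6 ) 35452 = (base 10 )5144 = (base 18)FFE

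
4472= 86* 52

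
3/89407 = 3/89407 = 0.00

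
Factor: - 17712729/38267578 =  - 2^(- 1) * 3^3*17^( - 1)*31^( - 1)*293^1 * 2239^1*36307^(  -  1) 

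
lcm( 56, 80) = 560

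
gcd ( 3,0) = 3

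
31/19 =1 + 12/19 = 1.63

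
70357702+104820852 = 175178554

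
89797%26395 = 10612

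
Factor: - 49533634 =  - 2^1*24766817^1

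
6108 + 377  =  6485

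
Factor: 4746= 2^1*3^1*7^1 * 113^1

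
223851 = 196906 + 26945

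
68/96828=17/24207 = 0.00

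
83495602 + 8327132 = 91822734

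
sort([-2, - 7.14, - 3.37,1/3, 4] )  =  [ - 7.14, - 3.37, - 2, 1/3,4 ] 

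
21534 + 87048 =108582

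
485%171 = 143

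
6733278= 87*77394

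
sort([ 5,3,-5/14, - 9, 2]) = [ - 9, - 5/14,  2,3, 5]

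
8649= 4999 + 3650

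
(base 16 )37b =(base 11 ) 740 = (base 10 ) 891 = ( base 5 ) 12031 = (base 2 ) 1101111011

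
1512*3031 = 4582872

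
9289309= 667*13927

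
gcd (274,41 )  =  1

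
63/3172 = 63/3172 = 0.02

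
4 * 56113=224452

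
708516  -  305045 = 403471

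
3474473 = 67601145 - 64126672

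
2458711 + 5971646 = 8430357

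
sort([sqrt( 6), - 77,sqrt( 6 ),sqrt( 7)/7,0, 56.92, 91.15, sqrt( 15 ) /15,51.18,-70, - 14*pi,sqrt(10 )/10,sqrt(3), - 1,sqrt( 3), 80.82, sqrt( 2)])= [ - 77,-70, - 14*pi, - 1,  0,  sqrt( 15)/15,sqrt ( 10) /10, sqrt( 7) /7, sqrt (2),sqrt(3),sqrt( 3 ),sqrt(6 ),sqrt( 6), 51.18 , 56.92,80.82,91.15 ]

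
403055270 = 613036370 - 209981100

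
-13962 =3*( - 4654 ) 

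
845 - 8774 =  - 7929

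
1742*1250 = 2177500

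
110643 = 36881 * 3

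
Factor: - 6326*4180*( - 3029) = 2^3*5^1 * 11^1*13^1*19^1*233^1*3163^1 = 80094877720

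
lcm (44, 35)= 1540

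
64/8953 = 64/8953 = 0.01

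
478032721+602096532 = 1080129253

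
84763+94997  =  179760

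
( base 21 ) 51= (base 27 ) 3p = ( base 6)254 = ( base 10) 106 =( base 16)6a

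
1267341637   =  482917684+784423953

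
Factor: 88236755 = 5^1 *17647351^1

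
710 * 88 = 62480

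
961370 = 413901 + 547469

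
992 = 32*31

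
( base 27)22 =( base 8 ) 70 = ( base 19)2I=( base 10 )56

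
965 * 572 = 551980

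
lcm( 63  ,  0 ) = 0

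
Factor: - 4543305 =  - 3^1 * 5^1*13^1 *23^1*1013^1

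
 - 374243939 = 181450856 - 555694795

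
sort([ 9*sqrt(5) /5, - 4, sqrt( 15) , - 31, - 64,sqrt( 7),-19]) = [ - 64, - 31, - 19, - 4,sqrt( 7), sqrt( 15), 9  *  sqrt(5)/5]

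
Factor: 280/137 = 2^3 * 5^1*7^1*137^ ( - 1)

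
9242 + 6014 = 15256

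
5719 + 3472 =9191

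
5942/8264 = 2971/4132 = 0.72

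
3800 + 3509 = 7309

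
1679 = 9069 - 7390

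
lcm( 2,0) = 0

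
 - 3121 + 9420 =6299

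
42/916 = 21/458 = 0.05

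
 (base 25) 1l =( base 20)26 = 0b101110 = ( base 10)46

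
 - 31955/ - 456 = 70 + 35/456 = 70.08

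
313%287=26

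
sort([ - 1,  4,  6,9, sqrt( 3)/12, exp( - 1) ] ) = [ - 1, sqrt(3)/12,exp( - 1 ),4,6 , 9]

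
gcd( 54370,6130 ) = 10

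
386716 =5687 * 68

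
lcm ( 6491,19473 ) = 19473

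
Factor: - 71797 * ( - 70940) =5093279180 = 2^2*5^1* 11^1*61^1*107^1 * 3547^1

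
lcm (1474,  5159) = 10318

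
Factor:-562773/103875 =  - 187591/34625 = -5^( - 3 )*149^1*277^(  -  1)*1259^1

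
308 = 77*4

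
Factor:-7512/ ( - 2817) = 2^3*3^( - 1)  =  8/3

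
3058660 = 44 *69515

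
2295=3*765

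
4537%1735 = 1067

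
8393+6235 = 14628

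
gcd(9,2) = 1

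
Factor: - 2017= - 2017^1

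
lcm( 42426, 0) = 0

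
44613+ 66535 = 111148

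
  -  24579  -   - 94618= 70039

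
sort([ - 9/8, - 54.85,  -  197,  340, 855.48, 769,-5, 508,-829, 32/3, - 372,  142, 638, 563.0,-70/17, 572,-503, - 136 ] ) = [- 829, - 503, - 372,  -  197 , - 136, - 54.85, - 5, - 70/17, - 9/8, 32/3,142,340, 508,  563.0,572, 638,769, 855.48]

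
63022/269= 63022/269 =234.28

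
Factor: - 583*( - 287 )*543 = 3^1*7^1*11^1*41^1*53^1 * 181^1 = 90855303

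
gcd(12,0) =12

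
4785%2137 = 511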